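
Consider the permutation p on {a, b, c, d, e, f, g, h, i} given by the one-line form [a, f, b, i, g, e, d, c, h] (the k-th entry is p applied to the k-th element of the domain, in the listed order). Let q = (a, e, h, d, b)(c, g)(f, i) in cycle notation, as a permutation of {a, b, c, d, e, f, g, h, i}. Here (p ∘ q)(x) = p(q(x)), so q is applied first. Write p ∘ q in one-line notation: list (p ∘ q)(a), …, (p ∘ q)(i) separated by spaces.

g a d f c h b i e

For each element, apply q then p: a → e → g; b → a → a; c → g → d; d → b → f; e → h → c; f → i → h; g → c → b; h → d → i; i → f → e.
Collecting the images, p ∘ q = [g a d f c h b i e].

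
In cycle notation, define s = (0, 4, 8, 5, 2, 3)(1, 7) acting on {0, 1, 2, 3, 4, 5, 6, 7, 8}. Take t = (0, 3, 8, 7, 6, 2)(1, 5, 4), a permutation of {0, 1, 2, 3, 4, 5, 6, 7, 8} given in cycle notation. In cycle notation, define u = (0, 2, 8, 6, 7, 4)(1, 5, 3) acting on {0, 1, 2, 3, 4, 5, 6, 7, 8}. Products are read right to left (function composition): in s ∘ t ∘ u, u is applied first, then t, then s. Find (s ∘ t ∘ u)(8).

3

Chase 8: u(8) = 6; t(6) = 2; s(2) = 3. Hence (s ∘ t ∘ u)(8) = 3.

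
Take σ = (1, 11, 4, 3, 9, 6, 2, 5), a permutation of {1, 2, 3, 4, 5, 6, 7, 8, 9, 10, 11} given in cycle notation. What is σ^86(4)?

1

4 lies in the 8-cycle (1, 11, 4, 3, 9, 6, 2, 5).
Since the cycle has length 8, σ^86 acts on it the same as σ^6 (86 mod 8 = 6).
Stepping 6 places around the cycle: 4 → 3 → 9 → 6 → 2 → 5 → 1.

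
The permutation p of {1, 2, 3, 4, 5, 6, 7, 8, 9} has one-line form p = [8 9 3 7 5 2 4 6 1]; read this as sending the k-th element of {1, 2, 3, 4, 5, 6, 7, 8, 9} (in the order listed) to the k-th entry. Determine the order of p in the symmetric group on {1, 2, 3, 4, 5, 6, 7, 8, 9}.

10

The disjoint-cycle form of p has cycle lengths 5, 2, 1, 1.
Since disjoint cycles commute, ord(p) = lcm(5, 2) = 10.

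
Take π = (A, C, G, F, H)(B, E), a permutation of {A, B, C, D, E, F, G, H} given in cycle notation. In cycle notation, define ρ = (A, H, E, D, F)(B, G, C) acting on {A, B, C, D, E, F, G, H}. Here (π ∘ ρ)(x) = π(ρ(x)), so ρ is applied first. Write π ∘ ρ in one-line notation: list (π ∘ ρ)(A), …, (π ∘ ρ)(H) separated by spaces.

A F E H D C G B

For each element, apply ρ then π: A → H → A; B → G → F; C → B → E; D → F → H; E → D → D; F → A → C; G → C → G; H → E → B.
So π ∘ ρ in one-line form is A F E H D C G B.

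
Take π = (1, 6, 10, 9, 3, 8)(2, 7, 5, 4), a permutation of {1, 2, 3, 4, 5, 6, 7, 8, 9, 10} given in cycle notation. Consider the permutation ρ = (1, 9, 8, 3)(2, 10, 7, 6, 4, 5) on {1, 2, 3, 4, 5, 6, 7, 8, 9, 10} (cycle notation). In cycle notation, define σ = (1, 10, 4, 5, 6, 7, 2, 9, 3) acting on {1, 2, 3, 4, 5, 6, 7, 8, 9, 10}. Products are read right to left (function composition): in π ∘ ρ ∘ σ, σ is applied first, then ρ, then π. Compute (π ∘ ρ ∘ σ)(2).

1

Apply the permutations in order: σ(2) = 9, then ρ(9) = 8, then π(8) = 1. So (π ∘ ρ ∘ σ)(2) = 1.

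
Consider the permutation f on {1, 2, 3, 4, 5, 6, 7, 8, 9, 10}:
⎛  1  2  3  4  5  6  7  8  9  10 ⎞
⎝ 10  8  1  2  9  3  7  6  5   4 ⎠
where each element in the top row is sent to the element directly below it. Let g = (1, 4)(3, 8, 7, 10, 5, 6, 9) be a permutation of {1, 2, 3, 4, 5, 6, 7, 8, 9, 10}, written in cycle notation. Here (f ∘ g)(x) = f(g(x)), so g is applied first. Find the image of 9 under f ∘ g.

First apply g: g(9) = 3, then f(3) = 1. Thus (f ∘ g)(9) = 1.

1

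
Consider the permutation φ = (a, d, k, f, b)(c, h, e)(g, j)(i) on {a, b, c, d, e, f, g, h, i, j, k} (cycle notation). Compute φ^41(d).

k

d lies in the 5-cycle (a, d, k, f, b).
Since the cycle has length 5, φ^41 acts on it the same as φ^1 (41 mod 5 = 1).
Advancing 1 step from d: d → k.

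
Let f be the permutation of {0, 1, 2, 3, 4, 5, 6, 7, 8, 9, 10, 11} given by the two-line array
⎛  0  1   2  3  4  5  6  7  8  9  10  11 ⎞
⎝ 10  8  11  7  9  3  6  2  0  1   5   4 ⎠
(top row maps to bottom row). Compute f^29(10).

Tracing 10 → 5 → … returns to 10 after 11 steps, so 10 lies in an 11-cycle (0, 10, 5, 3, 7, 2, 11, 4, 9, 1, 8).
On an 11-cycle, f^11 is the identity, so f^29 = f^7 there (29 ≡ 7 mod 11).
Advancing 7 steps from 10: 10 → 5 → 3 → 7 → 2 → 11 → 4 → 9.

9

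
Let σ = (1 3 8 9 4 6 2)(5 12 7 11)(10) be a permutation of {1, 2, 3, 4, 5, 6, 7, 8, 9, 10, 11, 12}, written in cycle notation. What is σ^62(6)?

4

6 lies in the 7-cycle (1 3 8 9 4 6 2).
On a 7-cycle, σ^7 is the identity, so σ^62 = σ^6 there (62 ≡ 6 mod 7).
Advancing 6 steps from 6: 6 → 2 → 1 → 3 → 8 → 9 → 4.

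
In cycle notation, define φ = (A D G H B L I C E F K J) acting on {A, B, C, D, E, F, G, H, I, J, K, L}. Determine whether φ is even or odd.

odd

The cycle lengths are 12.
A cycle of length ℓ contributes ℓ−1 transpositions, so φ is a product of 11 transpositions — odd.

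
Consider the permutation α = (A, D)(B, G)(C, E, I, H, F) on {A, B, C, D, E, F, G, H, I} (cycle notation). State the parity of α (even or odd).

even

The cycle lengths are 5, 2, 2.
A cycle of length ℓ contributes ℓ−1 transpositions, so α is a product of 4 + 1 + 1 = 6 transpositions — even.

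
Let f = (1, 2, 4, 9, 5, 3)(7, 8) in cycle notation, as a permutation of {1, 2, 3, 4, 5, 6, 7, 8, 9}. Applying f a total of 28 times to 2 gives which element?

3

2 lies in the 6-cycle (1, 2, 4, 9, 5, 3).
Since the cycle has length 6, f^28 acts on it the same as f^4 (28 mod 6 = 4).
Stepping 4 places around the cycle: 2 → 4 → 9 → 5 → 3.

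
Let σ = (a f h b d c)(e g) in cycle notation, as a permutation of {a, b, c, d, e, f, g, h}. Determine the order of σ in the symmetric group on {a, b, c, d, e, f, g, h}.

6

The disjoint cycles have lengths 6, 2.
The order is lcm(6, 2) = 6.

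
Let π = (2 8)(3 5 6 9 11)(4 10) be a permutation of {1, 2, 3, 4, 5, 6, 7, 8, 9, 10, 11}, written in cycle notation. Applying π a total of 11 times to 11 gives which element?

11 lies in the 5-cycle (3 5 6 9 11).
Since the cycle has length 5, π^11 acts on it the same as π^1 (11 mod 5 = 1).
Stepping 1 place around the cycle: 11 → 3.

3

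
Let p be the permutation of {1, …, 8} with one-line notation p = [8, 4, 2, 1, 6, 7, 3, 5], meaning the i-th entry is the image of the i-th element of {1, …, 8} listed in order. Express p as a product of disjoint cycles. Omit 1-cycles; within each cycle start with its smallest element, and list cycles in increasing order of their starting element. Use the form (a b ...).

Start at 1 and follow images: 1 → 8 → 5 → 6 → 7 → 3 → 2 → 4 → 1, giving the cycle (1 8 5 6 7 3 2 4).
Continuing from each remaining unvisited element yields (1 8 5 6 7 3 2 4).

(1 8 5 6 7 3 2 4)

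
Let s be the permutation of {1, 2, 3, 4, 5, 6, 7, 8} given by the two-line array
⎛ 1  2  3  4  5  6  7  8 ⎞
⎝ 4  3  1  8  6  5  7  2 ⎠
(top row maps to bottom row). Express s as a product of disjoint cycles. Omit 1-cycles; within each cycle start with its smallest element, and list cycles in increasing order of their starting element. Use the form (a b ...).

From 1: 1 → 4 → 8 → 2 → 3 → 1, closing the cycle (1 4 8 2 3).
Repeating from the next unused element and collecting all non-trivial cycles gives (1 4 8 2 3)(5 6).

(1 4 8 2 3)(5 6)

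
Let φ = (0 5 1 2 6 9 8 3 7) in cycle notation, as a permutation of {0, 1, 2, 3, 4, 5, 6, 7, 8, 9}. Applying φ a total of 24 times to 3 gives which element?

6

3 lies in the 9-cycle (0 5 1 2 6 9 8 3 7).
Powers repeat with period 9 on this cycle, and 24 mod 9 = 6, so φ^24(3) = φ^6(3).
Stepping 6 places around the cycle: 3 → 7 → 0 → 5 → 1 → 2 → 6.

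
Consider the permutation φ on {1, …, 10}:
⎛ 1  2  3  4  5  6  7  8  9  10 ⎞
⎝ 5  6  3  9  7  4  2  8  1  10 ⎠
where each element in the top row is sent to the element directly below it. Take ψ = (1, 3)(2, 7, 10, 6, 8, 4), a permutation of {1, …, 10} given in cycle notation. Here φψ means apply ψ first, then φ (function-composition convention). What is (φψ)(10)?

(φψ)(10) = φ(ψ(10)). ψ(10) = 6, then φ(6) = 4. So (φψ)(10) = 4.

4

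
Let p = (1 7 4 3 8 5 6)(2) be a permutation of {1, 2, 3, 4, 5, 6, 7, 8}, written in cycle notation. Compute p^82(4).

1

4 lies in the 7-cycle (1 7 4 3 8 5 6).
On a 7-cycle, p^7 is the identity, so p^82 = p^5 there (82 ≡ 5 mod 7).
Stepping 5 places around the cycle: 4 → 3 → 8 → 5 → 6 → 1.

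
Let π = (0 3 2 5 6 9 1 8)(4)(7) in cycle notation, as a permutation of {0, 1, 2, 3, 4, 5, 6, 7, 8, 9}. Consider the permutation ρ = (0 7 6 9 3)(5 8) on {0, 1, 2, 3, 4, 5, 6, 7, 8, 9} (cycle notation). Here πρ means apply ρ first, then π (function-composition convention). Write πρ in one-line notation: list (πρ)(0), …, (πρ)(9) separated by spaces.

Chase each element through ρ then π: 0 → 7 → 7; 1 → 1 → 8; 2 → 2 → 5; 3 → 0 → 3; 4 → 4 → 4; 5 → 8 → 0; 6 → 9 → 1; 7 → 6 → 9; 8 → 5 → 6; 9 → 3 → 2.
Collecting the images, πρ = [7 8 5 3 4 0 1 9 6 2].

7 8 5 3 4 0 1 9 6 2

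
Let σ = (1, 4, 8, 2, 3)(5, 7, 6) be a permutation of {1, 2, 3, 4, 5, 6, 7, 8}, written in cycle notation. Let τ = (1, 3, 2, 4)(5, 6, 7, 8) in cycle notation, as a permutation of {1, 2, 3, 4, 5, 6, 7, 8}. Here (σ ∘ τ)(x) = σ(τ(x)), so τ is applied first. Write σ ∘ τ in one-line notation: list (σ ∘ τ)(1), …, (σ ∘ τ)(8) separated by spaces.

(σ ∘ τ)(x) = σ(τ(x)). Computing each image: σ(τ(1)) = σ(3) = 1, σ(τ(2)) = σ(4) = 8, σ(τ(3)) = σ(2) = 3, σ(τ(4)) = σ(1) = 4, σ(τ(5)) = σ(6) = 5, σ(τ(6)) = σ(7) = 6, σ(τ(7)) = σ(8) = 2, σ(τ(8)) = σ(5) = 7.
Hence σ ∘ τ = [1 8 3 4 5 6 2 7].

1 8 3 4 5 6 2 7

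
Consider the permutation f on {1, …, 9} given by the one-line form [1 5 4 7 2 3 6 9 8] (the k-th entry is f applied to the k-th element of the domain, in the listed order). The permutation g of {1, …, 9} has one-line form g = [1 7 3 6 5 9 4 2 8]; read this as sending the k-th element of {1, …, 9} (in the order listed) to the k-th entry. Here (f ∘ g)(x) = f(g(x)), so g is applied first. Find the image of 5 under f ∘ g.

2

First apply g: g(5) = 5, then f(5) = 2. Thus (f ∘ g)(5) = 2.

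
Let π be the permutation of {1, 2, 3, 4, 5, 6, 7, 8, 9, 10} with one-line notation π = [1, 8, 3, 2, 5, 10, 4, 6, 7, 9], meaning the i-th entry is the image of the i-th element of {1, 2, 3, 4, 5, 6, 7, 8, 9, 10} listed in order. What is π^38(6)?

7

Tracing 6 → 10 → … returns to 6 after 7 steps, so 6 lies in a 7-cycle (2 8 6 10 9 7 4).
Powers repeat with period 7 on this cycle, and 38 mod 7 = 3, so π^38(6) = π^3(6).
Advancing 3 steps from 6: 6 → 10 → 9 → 7.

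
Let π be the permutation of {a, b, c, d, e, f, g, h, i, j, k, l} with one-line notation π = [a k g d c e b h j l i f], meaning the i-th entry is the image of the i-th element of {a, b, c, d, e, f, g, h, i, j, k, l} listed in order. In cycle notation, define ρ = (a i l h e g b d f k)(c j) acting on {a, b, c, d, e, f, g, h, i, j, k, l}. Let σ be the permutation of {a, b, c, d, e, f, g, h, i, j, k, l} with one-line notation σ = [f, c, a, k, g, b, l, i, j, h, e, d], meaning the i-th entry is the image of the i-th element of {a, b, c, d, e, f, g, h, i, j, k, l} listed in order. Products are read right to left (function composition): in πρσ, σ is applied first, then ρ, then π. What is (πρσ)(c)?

(πρσ)(c) = π(ρ(σ(c))). σ(c) = a, then ρ(a) = i, then π(i) = j, so the result is j.

j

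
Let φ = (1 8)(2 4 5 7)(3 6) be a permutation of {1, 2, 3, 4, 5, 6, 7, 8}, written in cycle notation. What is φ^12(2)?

2

2 lies in the 4-cycle (2 4 5 7).
Powers repeat with period 4 on this cycle, and 12 mod 4 = 0, so φ^12(2) = φ^0(2).
So φ^12(2) = 2.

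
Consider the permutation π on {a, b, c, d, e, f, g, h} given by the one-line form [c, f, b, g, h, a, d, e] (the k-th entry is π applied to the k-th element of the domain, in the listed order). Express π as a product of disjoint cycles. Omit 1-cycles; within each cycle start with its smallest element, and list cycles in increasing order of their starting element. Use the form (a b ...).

(a c b f)(d g)(e h)

Iterating π from a gives a → c → b → f → a; that is the 4-cycle (a c b f).
Continuing from each remaining unvisited element yields (a c b f)(d g)(e h).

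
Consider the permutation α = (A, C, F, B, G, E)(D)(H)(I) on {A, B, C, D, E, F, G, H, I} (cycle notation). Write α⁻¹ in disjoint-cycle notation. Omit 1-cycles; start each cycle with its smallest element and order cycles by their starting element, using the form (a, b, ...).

(A, E, G, B, F, C)

Inverting a permutation written in cycle notation just reverses the order within every cycle.
Reversing each cycle of α and rotating so the smallest element leads gives (A, E, G, B, F, C).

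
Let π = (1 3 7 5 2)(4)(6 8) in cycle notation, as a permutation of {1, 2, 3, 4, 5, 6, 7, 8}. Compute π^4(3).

1

3 lies in the 5-cycle (1 3 7 5 2).
Advancing 4 steps from 3: 3 → 7 → 5 → 2 → 1.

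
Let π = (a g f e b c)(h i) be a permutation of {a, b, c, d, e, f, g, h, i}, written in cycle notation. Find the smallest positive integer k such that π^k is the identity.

6

The cycle type of π is (6, 2, 1).
The order is lcm(6, 2) = 6.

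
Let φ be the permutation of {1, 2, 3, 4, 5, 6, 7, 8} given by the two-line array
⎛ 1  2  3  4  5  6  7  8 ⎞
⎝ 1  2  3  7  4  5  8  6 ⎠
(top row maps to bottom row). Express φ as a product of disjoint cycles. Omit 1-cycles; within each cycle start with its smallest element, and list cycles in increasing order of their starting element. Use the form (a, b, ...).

(4, 7, 8, 6, 5)

From 4: 4 → 7 → 8 → 6 → 5 → 4, closing the cycle (4, 7, 8, 6, 5).
Continuing from each remaining unvisited element yields (4, 7, 8, 6, 5).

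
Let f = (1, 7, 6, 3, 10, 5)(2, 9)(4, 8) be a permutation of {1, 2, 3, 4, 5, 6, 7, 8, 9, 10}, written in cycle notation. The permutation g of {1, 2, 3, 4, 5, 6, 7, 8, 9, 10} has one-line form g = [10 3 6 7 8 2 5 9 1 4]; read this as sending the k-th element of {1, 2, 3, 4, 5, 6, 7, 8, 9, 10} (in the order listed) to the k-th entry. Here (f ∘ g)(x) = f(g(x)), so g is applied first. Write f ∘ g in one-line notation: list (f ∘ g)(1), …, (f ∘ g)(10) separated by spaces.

5 10 3 6 4 9 1 2 7 8

For each element, apply g then f: 1 → 10 → 5; 2 → 3 → 10; 3 → 6 → 3; 4 → 7 → 6; 5 → 8 → 4; 6 → 2 → 9; 7 → 5 → 1; 8 → 9 → 2; 9 → 1 → 7; 10 → 4 → 8.
Collecting the images, f ∘ g = [5 10 3 6 4 9 1 2 7 8].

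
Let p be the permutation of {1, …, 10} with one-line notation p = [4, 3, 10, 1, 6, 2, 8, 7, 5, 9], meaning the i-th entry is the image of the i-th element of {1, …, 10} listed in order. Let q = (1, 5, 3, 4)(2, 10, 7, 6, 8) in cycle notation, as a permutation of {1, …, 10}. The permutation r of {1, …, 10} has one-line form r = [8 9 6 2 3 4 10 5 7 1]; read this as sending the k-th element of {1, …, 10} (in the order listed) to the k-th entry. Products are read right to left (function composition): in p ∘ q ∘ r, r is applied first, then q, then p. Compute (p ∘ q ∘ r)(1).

Chase 1: r(1) = 8; q(8) = 2; p(2) = 3. Hence (p ∘ q ∘ r)(1) = 3.

3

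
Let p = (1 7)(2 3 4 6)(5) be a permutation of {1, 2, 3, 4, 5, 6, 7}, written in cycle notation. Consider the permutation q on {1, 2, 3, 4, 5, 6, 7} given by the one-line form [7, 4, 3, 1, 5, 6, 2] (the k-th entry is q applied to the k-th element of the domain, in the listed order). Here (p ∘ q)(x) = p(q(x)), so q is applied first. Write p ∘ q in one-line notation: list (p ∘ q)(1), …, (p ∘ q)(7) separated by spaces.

1 6 4 7 5 2 3

(p ∘ q)(x) = p(q(x)). Computing each image: p(q(1)) = p(7) = 1, p(q(2)) = p(4) = 6, p(q(3)) = p(3) = 4, p(q(4)) = p(1) = 7, p(q(5)) = p(5) = 5, p(q(6)) = p(6) = 2, p(q(7)) = p(2) = 3.
Hence p ∘ q = [1 6 4 7 5 2 3].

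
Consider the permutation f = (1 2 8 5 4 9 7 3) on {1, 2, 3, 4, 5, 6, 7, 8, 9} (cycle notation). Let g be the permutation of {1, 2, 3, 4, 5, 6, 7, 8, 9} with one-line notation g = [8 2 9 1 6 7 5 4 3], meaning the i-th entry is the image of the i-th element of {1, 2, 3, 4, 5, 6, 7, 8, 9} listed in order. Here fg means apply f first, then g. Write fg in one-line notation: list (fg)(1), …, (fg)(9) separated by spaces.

(fg)(x) = g(f(x)). Computing each image: g(f(1)) = g(2) = 2, g(f(2)) = g(8) = 4, g(f(3)) = g(1) = 8, g(f(4)) = g(9) = 3, g(f(5)) = g(4) = 1, g(f(6)) = g(6) = 7, g(f(7)) = g(3) = 9, g(f(8)) = g(5) = 6, g(f(9)) = g(7) = 5.
Hence fg = [2 4 8 3 1 7 9 6 5].

2 4 8 3 1 7 9 6 5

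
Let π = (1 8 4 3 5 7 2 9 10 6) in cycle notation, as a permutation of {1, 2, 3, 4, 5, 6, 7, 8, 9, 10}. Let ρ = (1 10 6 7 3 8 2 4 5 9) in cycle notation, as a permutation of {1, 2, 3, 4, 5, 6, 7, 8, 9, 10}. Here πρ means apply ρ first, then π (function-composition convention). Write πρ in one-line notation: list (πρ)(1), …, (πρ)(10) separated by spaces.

(πρ)(x) = π(ρ(x)). Computing each image: π(ρ(1)) = π(10) = 6, π(ρ(2)) = π(4) = 3, π(ρ(3)) = π(8) = 4, π(ρ(4)) = π(5) = 7, π(ρ(5)) = π(9) = 10, π(ρ(6)) = π(7) = 2, π(ρ(7)) = π(3) = 5, π(ρ(8)) = π(2) = 9, π(ρ(9)) = π(1) = 8, π(ρ(10)) = π(6) = 1.
Hence πρ = [6 3 4 7 10 2 5 9 8 1].

6 3 4 7 10 2 5 9 8 1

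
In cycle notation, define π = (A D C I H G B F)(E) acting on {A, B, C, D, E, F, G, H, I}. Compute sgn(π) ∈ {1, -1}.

The cycle lengths are 8, 1.
A cycle is odd iff its length is even; π has 1 even-length cycle, so sgn(π) = (−1)^1 and π is odd.

-1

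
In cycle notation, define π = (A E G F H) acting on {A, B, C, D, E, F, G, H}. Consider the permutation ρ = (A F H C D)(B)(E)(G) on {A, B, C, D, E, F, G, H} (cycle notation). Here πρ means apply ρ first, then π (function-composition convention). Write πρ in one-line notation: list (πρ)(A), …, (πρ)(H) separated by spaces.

(πρ)(x) = π(ρ(x)). Computing each image: π(ρ(A)) = π(F) = H, π(ρ(B)) = π(B) = B, π(ρ(C)) = π(D) = D, π(ρ(D)) = π(A) = E, π(ρ(E)) = π(E) = G, π(ρ(F)) = π(H) = A, π(ρ(G)) = π(G) = F, π(ρ(H)) = π(C) = C.
Hence πρ = [H B D E G A F C].

H B D E G A F C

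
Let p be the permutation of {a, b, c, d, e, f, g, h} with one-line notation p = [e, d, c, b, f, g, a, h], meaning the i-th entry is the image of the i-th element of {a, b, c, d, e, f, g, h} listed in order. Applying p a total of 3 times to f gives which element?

Tracing f → g → … returns to f after 4 steps, so f lies in a 4-cycle (a e f g).
Advancing 3 steps from f: f → g → a → e.

e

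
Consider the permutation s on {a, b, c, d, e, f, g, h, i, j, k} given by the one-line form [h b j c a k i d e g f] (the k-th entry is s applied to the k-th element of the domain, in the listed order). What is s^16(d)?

Tracing d → c → … returns to d after 8 steps, so d lies in an 8-cycle (a h d c j g i e).
Since the cycle has length 8, s^16 acts on it the same as s^0 (16 mod 8 = 0).
So s^16(d) = d.

d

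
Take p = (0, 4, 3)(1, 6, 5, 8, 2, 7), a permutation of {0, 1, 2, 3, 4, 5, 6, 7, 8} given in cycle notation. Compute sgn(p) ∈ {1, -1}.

-1

The cycle lengths are 6, 3.
A cycle is odd iff its length is even; p has 1 even-length cycle, so sgn(p) = (−1)^1 and p is odd.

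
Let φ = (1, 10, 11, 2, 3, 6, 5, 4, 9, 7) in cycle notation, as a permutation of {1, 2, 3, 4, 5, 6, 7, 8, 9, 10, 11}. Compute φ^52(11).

11 lies in the 10-cycle (1, 10, 11, 2, 3, 6, 5, 4, 9, 7).
Since the cycle has length 10, φ^52 acts on it the same as φ^2 (52 mod 10 = 2).
Advancing 2 steps from 11: 11 → 2 → 3.

3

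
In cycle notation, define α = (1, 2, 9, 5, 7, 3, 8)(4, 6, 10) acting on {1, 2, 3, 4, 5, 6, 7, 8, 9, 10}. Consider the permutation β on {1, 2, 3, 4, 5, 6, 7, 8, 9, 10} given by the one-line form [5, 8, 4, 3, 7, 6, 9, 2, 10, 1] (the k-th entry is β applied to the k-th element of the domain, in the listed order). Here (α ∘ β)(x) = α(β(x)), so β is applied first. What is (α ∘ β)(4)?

(α ∘ β)(4) = α(β(4)). β(4) = 3, then α(3) = 8. So (α ∘ β)(4) = 8.

8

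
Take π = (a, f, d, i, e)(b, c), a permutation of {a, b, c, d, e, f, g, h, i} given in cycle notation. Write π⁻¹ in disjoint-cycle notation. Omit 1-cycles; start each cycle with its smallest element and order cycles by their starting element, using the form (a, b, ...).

(a, e, i, d, f)(b, c)

If π sends a → b within a cycle, π⁻¹ sends b → a; equivalently, reverse each cycle.
After reversing and putting each cycle's least element first, π⁻¹ = (a, e, i, d, f)(b, c).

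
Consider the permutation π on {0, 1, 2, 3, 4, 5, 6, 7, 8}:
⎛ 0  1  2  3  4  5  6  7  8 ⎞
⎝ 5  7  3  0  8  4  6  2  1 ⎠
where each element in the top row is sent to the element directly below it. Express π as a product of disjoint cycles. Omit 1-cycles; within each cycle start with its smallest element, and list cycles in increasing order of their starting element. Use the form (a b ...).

(0 5 4 8 1 7 2 3)

Start at 0 and follow images: 0 → 5 → 4 → 8 → 1 → 7 → 2 → 3 → 0, giving the cycle (0 5 4 8 1 7 2 3).
Continuing from each remaining unvisited element yields (0 5 4 8 1 7 2 3).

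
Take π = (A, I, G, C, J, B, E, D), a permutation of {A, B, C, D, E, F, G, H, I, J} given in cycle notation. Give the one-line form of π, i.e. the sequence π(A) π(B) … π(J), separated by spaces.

I E J A D F C H G B

Reading each image from the cycles: A→I, B→E, C→J, D→A, E→D, F→F, G→C, H→H, I→G, J→B.
So the one-line form is I E J A D F C H G B.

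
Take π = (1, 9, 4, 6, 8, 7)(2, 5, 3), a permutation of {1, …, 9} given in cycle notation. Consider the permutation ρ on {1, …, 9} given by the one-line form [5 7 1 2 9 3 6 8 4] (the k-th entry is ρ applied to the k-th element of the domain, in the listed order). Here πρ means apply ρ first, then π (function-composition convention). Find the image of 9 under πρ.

6

ρ(9) = 4, then π(4) = 6; composing gives (πρ)(9) = 6.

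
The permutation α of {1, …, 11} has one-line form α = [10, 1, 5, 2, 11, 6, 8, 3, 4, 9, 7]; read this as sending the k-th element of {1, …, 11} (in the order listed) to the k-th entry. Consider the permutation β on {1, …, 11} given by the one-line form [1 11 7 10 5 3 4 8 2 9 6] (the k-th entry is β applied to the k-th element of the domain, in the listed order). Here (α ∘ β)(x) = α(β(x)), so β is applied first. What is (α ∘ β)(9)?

1

(α ∘ β)(9) = α(β(9)). β(9) = 2, then α(2) = 1. So (α ∘ β)(9) = 1.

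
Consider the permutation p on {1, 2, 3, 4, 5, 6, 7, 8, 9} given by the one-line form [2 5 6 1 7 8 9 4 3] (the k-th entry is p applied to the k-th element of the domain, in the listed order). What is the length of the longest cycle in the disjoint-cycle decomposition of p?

9

Decomposing into disjoint cycles gives (1, 2, 5, 7, 9, 3, 6, 8, 4); the longest has length 9.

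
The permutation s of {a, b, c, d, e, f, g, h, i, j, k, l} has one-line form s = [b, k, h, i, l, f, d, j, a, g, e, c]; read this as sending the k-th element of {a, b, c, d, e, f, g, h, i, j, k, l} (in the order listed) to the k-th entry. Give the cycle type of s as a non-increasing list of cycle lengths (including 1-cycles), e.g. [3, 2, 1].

[11, 1]

The disjoint cycles are (a, b, k, e, l, c, h, j, g, d, i)(f), with lengths 11, 1 in non-increasing order.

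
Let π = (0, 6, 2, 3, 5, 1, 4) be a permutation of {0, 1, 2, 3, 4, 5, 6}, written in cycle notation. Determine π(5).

1

Within (0, 6, 2, 3, 5, 1, 4), 5 ↦ 1.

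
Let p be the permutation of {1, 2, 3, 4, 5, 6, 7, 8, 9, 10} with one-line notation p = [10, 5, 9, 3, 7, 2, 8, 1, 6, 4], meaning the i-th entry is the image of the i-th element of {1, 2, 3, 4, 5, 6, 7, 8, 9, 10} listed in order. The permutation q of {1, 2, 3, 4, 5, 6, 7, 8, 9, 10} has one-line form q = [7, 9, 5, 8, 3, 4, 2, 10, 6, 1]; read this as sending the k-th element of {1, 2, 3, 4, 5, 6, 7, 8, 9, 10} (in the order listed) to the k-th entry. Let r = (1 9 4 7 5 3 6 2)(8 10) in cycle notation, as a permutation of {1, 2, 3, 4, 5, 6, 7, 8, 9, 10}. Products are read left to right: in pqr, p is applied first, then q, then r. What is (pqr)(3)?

2

Apply the permutations in order: p(3) = 9, then q(9) = 6, then r(6) = 2. So (pqr)(3) = 2.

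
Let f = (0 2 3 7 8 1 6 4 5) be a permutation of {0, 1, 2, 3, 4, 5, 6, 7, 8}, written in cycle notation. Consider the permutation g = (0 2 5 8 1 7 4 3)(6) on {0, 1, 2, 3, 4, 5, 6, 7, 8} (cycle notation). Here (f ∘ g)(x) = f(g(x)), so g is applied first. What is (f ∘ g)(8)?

6

g(8) = 1, then f(1) = 6; composing gives (f ∘ g)(8) = 6.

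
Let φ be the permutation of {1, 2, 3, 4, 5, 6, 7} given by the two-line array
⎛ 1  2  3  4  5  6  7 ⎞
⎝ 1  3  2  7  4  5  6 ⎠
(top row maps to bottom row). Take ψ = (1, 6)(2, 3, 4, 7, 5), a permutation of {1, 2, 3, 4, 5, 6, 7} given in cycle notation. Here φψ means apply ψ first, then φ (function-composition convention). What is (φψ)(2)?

(φψ)(2) = φ(ψ(2)). ψ(2) = 3, then φ(3) = 2. So (φψ)(2) = 2.

2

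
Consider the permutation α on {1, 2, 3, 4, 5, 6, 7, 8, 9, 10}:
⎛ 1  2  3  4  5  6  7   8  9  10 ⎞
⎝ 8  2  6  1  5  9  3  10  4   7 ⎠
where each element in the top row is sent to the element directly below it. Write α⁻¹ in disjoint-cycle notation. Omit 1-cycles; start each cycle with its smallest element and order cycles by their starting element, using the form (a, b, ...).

The cycle decomposition of α is (1, 8, 10, 7, 3, 6, 9, 4).
The inverse reverses every cycle; in canonical form, α⁻¹ = (1, 4, 9, 6, 3, 7, 10, 8).

(1, 4, 9, 6, 3, 7, 10, 8)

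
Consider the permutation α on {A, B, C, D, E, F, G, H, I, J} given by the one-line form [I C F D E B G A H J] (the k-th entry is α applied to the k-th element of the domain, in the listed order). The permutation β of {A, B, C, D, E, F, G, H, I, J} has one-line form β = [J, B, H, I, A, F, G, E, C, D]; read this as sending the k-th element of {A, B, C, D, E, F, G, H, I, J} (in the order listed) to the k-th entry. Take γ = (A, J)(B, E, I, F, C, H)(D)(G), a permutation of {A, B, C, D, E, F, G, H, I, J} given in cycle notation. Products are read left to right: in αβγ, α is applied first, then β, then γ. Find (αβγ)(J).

D

Chase J: α(J) = J; β(J) = D; γ(D) = D. Hence (αβγ)(J) = D.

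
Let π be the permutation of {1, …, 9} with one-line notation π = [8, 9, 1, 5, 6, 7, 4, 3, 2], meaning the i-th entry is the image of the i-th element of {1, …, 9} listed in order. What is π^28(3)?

Tracing 3 → 1 → … returns to 3 after 3 steps, so 3 lies in a 3-cycle (1, 8, 3).
Powers repeat with period 3 on this cycle, and 28 mod 3 = 1, so π^28(3) = π^1(3).
Stepping 1 place around the cycle: 3 → 1.

1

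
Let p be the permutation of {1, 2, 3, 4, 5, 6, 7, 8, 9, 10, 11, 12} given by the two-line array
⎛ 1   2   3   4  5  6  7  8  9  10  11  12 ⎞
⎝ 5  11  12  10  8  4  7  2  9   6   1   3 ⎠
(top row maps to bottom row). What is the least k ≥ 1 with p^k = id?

30

Decomposing into disjoint cycles gives cycle lengths 5, 3, 2, 1, 1.
Since disjoint cycles commute, ord(p) = lcm(5, 3, 2) = 30.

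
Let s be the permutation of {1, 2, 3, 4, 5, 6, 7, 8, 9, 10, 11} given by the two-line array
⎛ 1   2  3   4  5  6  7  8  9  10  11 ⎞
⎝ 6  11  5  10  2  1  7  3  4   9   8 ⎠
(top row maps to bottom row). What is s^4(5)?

3

Tracing 5 → 2 → … returns to 5 after 5 steps, so 5 lies in a 5-cycle (2 11 8 3 5).
Stepping 4 places around the cycle: 5 → 2 → 11 → 8 → 3.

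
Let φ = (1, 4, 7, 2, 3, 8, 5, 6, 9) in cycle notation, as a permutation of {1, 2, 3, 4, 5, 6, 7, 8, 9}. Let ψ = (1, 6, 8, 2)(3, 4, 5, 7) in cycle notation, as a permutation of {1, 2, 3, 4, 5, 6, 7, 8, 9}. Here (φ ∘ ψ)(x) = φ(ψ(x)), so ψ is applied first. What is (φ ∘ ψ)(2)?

4

ψ(2) = 1, then φ(1) = 4; composing gives (φ ∘ ψ)(2) = 4.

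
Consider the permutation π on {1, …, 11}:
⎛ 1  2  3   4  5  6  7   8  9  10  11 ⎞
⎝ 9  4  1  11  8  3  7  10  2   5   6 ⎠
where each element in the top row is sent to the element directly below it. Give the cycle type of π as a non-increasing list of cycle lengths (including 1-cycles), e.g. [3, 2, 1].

[7, 3, 1]

The disjoint cycles are (1 9 2 4 11 6 3)(5 8 10)(7), with lengths 7, 3, 1 in non-increasing order.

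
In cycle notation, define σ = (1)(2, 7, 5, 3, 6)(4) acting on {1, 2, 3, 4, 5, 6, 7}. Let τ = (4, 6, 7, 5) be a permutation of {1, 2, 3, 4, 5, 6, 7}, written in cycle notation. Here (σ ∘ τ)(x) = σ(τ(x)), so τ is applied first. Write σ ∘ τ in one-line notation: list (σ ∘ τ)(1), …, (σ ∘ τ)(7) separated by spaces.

1 7 6 2 4 5 3

Chase each element through τ then σ: 1 → 1 → 1; 2 → 2 → 7; 3 → 3 → 6; 4 → 6 → 2; 5 → 4 → 4; 6 → 7 → 5; 7 → 5 → 3.
So σ ∘ τ in one-line form is 1 7 6 2 4 5 3.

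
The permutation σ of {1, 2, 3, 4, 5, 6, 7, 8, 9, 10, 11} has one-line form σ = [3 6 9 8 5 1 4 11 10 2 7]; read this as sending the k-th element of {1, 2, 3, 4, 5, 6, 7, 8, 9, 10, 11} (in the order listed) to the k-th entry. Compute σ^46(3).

6

Tracing 3 → 9 → … returns to 3 after 6 steps, so 3 lies in a 6-cycle (1, 3, 9, 10, 2, 6).
Powers repeat with period 6 on this cycle, and 46 mod 6 = 4, so σ^46(3) = σ^4(3).
Advancing 4 steps from 3: 3 → 9 → 10 → 2 → 6.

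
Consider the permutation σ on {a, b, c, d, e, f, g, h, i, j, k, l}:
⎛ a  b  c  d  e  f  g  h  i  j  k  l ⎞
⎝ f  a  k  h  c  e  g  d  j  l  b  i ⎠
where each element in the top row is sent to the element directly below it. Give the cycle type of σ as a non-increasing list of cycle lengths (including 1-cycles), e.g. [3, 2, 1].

The disjoint cycles are (a, f, e, c, k, b)(d, h)(g)(i, j, l), with lengths 6, 3, 2, 1 in non-increasing order.

[6, 3, 2, 1]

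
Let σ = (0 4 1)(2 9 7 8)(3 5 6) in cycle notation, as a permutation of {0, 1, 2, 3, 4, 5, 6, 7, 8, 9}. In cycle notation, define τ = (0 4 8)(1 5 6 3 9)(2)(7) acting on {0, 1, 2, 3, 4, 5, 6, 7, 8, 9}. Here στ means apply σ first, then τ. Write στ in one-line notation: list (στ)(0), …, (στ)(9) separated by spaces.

(στ)(x) = τ(σ(x)). Computing each image: τ(σ(0)) = τ(4) = 8, τ(σ(1)) = τ(0) = 4, τ(σ(2)) = τ(9) = 1, τ(σ(3)) = τ(5) = 6, τ(σ(4)) = τ(1) = 5, τ(σ(5)) = τ(6) = 3, τ(σ(6)) = τ(3) = 9, τ(σ(7)) = τ(8) = 0, τ(σ(8)) = τ(2) = 2, τ(σ(9)) = τ(7) = 7.
Hence στ = [8 4 1 6 5 3 9 0 2 7].

8 4 1 6 5 3 9 0 2 7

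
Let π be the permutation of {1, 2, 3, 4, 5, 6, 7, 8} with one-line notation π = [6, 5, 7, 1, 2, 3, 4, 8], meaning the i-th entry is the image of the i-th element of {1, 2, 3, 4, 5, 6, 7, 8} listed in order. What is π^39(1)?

Tracing 1 → 6 → … returns to 1 after 5 steps, so 1 lies in a 5-cycle (1, 6, 3, 7, 4).
Since the cycle has length 5, π^39 acts on it the same as π^4 (39 mod 5 = 4).
Stepping 4 places around the cycle: 1 → 6 → 3 → 7 → 4.

4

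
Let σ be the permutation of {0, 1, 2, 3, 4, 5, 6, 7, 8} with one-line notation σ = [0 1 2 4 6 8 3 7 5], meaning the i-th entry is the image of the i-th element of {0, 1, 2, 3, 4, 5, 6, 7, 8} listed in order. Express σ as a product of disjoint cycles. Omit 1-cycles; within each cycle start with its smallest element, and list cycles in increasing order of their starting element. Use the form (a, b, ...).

(3, 4, 6)(5, 8)

From 3: 3 → 4 → 6 → 3, closing the cycle (3, 4, 6).
Continuing from each remaining unvisited element yields (3, 4, 6)(5, 8).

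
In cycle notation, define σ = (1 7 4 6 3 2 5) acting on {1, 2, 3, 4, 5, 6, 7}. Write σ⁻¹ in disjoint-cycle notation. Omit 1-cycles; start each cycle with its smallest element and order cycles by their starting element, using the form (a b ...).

The inverse reverses each cycle.
Reversing each cycle of σ and rotating so the smallest element leads gives (1 5 2 3 6 4 7).

(1 5 2 3 6 4 7)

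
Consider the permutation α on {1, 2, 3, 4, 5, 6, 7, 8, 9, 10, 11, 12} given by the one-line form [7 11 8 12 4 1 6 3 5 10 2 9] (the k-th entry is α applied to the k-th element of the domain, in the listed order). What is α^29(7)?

1

Tracing 7 → 6 → … returns to 7 after 3 steps, so 7 lies in a 3-cycle (1 7 6).
Powers repeat with period 3 on this cycle, and 29 mod 3 = 2, so α^29(7) = α^2(7).
Stepping 2 places around the cycle: 7 → 6 → 1.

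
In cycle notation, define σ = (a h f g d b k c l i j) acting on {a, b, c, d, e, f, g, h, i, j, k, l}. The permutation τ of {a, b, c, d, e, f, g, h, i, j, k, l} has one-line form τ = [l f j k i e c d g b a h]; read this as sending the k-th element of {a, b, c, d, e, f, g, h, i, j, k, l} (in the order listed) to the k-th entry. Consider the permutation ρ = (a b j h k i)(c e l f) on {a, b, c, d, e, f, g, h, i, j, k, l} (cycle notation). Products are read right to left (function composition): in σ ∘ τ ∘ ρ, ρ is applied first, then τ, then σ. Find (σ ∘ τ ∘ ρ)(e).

Chase e: ρ(e) = l; τ(l) = h; σ(h) = f. Hence (σ ∘ τ ∘ ρ)(e) = f.

f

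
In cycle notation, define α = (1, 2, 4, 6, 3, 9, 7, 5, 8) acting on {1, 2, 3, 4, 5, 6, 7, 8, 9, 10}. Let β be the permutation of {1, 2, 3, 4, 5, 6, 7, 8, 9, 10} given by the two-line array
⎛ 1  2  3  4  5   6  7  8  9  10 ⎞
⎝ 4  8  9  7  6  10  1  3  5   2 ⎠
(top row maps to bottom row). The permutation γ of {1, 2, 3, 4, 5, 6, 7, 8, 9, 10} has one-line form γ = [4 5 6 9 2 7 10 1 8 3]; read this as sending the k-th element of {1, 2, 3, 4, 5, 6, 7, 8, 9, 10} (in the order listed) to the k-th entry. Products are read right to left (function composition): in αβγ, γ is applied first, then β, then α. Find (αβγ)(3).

Apply the permutations in order: γ(3) = 6, then β(6) = 10, then α(10) = 10. So (αβγ)(3) = 10.

10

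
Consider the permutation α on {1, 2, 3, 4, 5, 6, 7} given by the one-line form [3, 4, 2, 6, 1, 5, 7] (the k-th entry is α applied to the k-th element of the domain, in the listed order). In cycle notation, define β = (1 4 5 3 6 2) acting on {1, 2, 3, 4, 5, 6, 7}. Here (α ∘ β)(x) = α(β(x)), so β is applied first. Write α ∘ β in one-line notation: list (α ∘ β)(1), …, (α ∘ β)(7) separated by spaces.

For each element, apply β then α: 1 → 4 → 6; 2 → 1 → 3; 3 → 6 → 5; 4 → 5 → 1; 5 → 3 → 2; 6 → 2 → 4; 7 → 7 → 7.
Collecting the images, α ∘ β = [6 3 5 1 2 4 7].

6 3 5 1 2 4 7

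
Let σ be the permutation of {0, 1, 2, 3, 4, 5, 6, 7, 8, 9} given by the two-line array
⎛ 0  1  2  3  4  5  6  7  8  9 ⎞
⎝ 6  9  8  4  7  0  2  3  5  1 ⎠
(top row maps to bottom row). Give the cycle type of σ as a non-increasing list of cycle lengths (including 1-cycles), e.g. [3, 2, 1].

[5, 3, 2]

The disjoint cycles are (0 6 2 8 5)(1 9)(3 4 7), with lengths 5, 3, 2 in non-increasing order.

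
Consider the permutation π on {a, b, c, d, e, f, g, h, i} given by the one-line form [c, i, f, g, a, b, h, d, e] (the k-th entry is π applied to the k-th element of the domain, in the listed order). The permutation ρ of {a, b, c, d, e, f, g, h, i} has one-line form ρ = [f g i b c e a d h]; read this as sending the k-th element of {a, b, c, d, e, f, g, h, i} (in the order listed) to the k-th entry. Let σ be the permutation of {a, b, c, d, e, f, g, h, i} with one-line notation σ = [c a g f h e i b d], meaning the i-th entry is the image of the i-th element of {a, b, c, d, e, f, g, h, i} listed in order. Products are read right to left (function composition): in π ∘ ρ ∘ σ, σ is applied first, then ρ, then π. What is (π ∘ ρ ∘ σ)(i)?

Apply the permutations in order: σ(i) = d, then ρ(d) = b, then π(b) = i. So (π ∘ ρ ∘ σ)(i) = i.

i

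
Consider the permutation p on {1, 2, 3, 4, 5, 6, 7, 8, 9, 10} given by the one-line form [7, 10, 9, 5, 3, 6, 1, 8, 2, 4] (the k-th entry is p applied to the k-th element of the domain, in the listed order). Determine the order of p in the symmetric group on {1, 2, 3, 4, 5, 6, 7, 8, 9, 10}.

The disjoint-cycle form of p has cycle lengths 6, 2, 1, 1.
Since disjoint cycles commute, ord(p) = lcm(6, 2) = 6.

6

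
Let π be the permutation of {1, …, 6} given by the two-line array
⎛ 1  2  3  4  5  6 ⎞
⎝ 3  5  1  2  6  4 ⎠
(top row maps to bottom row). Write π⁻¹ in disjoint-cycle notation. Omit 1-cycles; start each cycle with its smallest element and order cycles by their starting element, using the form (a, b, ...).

(1, 3)(2, 4, 6, 5)

The cycle decomposition of π is (1, 3)(2, 5, 6, 4).
Reversing each cycle (and rotating so the smallest element leads) gives π⁻¹ = (1, 3)(2, 4, 6, 5).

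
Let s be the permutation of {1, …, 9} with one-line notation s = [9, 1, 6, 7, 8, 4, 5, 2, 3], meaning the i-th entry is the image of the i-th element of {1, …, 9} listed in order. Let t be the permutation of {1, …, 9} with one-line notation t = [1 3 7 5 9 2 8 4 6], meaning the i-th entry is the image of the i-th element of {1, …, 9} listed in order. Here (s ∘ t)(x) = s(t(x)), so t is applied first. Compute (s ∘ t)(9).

4

t(9) = 6, then s(6) = 4; composing gives (s ∘ t)(9) = 4.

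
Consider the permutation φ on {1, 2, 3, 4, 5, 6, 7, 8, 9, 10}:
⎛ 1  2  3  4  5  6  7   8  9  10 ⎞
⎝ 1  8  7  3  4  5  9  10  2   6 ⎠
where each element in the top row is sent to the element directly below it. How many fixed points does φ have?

The fixed points (elements with φ(x) = x) are {1}, so there is 1.

1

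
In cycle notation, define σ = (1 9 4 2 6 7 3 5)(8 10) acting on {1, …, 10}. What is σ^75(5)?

5 lies in the 8-cycle (1 9 4 2 6 7 3 5).
On an 8-cycle, σ^8 is the identity, so σ^75 = σ^3 there (75 ≡ 3 mod 8).
Stepping 3 places around the cycle: 5 → 1 → 9 → 4.

4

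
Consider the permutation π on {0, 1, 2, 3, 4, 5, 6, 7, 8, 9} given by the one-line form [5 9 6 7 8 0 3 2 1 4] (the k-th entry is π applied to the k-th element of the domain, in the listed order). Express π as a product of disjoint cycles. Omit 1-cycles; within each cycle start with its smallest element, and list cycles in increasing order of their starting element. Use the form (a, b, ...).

Iterating π from 0 gives 0 → 5 → 0; that is the 2-cycle (0, 5).
Repeating from the next unused element and collecting all non-trivial cycles gives (0, 5)(1, 9, 4, 8)(2, 6, 3, 7).

(0, 5)(1, 9, 4, 8)(2, 6, 3, 7)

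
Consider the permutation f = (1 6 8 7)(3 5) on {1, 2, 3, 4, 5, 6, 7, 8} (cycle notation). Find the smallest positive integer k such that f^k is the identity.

The disjoint cycles have lengths 4, 2, 1, 1.
The order is lcm(4, 2) = 4.

4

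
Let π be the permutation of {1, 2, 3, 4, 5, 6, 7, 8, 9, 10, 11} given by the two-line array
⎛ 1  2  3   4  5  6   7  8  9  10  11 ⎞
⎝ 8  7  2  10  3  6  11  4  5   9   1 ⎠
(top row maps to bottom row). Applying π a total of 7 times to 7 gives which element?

5

Tracing 7 → 11 → … returns to 7 after 10 steps, so 7 lies in a 10-cycle (1 8 4 10 9 5 3 2 7 11).
Stepping 7 places around the cycle: 7 → 11 → 1 → 8 → 4 → 10 → 9 → 5.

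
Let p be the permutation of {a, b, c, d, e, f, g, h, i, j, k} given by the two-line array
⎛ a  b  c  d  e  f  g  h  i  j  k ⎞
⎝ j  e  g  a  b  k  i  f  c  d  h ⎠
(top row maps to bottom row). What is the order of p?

The disjoint-cycle form of p has cycle lengths 3, 3, 3, 2.
The order of p is the least common multiple of its cycle lengths: lcm(3, 3, 3, 2) = 6.

6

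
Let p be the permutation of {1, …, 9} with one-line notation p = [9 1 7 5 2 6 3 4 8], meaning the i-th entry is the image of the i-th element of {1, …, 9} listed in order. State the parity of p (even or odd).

even

In disjoint-cycle form the cycle lengths are 6, 2, 1.
A cycle of length ℓ contributes ℓ−1 transpositions, so p is a product of 5 + 1 = 6 transpositions — even.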